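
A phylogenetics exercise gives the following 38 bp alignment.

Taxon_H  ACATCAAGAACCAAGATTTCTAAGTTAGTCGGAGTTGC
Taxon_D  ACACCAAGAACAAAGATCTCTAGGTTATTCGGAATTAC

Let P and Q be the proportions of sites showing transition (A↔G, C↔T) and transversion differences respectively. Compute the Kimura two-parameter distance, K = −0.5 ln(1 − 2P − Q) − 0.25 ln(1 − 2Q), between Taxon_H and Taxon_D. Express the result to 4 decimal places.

0.2176

Mismatches occur at site 4 (T→C, transition), site 12 (C→A, transversion), site 18 (T→C, transition), site 23 (A→G, transition), site 28 (G→T, transversion), site 34 (G→A, transition), site 37 (G→A, transition).
Of the 7 differences, 5 transitions and 2 transversions over 38 sites: P = 5/38 = 0.131579, Q = 2/38 = 0.052632.
d = −0.5·ln(0.684210) − 0.25·ln(0.894736) = −0.5·(-0.379490) − 0.25·(-0.111227) = 0.2176.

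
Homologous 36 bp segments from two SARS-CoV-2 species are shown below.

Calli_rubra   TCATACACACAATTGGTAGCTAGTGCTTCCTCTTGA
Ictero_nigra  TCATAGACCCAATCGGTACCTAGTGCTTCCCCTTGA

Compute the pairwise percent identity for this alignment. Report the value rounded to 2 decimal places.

86.11%

The sequences differ at positions 6 (C/G), 9 (A/C), 14 (T/C), 19 (G/C), 31 (T/C).
31 of the 36 sites match, so the percent identity is 31/36 × 100 = 86.11%.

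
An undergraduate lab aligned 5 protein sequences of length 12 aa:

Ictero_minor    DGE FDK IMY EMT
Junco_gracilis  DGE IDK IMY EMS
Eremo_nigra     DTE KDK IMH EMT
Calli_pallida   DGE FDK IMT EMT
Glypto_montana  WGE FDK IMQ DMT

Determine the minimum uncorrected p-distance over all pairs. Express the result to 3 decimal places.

0.083

Pairwise Hamming distances:
  Ictero_minor vs Junco_gracilis: 2
  Ictero_minor vs Eremo_nigra: 3
  Ictero_minor vs Calli_pallida: 1
  Ictero_minor vs Glypto_montana: 3
  Junco_gracilis vs Eremo_nigra: 4
  Junco_gracilis vs Calli_pallida: 3
  Junco_gracilis vs Glypto_montana: 5
  Eremo_nigra vs Calli_pallida: 3
  Eremo_nigra vs Glypto_montana: 5
  Calli_pallida vs Glypto_montana: 3
The smallest is 1 mismatch, between Ictero_minor and Calli_pallida; p = 1/12 = 0.083.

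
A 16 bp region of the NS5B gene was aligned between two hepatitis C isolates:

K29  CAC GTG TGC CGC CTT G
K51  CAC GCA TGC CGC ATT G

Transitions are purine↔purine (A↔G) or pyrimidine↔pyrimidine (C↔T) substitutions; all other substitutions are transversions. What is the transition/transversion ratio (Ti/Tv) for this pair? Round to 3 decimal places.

Mismatches occur at site 5 (T→C, transition), site 6 (G→A, transition), site 13 (C→A, transversion).
Of the 3 differences, 2 transitions and 1 transversion, so Ti/Tv = 2/1 = 2.000.

2.000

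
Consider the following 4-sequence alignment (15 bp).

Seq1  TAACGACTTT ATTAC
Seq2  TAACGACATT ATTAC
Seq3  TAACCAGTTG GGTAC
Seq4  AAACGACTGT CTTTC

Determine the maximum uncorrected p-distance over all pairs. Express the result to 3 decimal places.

Pairwise Hamming distances:
  Seq1 vs Seq2: 1
  Seq1 vs Seq3: 5
  Seq1 vs Seq4: 4
  Seq2 vs Seq3: 6
  Seq2 vs Seq4: 5
  Seq3 vs Seq4: 8
The largest is 8 mismatches, between Seq3 and Seq4; p = 8/15 = 0.533.

0.533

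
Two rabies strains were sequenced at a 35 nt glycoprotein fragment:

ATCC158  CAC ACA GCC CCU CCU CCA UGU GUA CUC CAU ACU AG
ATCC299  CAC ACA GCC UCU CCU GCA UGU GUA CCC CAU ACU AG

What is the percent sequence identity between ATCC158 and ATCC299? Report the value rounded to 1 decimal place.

The sequences differ at positions 10 (C/U), 16 (C/G), 26 (U/C).
32 of the 35 sites match, so the percent identity is 32/35 × 100 = 91.4%.

91.4%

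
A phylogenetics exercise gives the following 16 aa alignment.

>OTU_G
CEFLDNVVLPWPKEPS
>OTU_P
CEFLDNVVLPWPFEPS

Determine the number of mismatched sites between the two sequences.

The sequences differ at position 13 (K/F).
That gives 1 mismatch out of 16 aligned sites, so the Hamming distance is 1.

1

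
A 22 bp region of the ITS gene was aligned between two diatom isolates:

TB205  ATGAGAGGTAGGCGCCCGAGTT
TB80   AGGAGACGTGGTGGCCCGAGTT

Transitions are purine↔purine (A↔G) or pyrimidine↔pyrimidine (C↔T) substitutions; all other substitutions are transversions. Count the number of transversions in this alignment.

Differing sites — 2:T/G (Tv); 7:G/C (Tv); 10:A/G (Ti); 12:G/T (Tv); 13:C/G (Tv).
Of the 5 differences, 1 transition and 4 transversions, so the answer is 4.

4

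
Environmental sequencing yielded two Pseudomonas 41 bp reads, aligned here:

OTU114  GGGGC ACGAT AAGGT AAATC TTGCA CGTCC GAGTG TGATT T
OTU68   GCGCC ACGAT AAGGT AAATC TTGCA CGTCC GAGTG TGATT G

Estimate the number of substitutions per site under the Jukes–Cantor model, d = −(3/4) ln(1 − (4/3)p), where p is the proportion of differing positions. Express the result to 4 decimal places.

0.0770

The sequences differ at positions 2 (G/C), 4 (G/C), 41 (T/G).
p = 3/41 = 0.073171.
d = −0.75 · ln(1 − (4/3)·0.073171) = −0.75 · ln(0.902439) = −0.75 · (-0.102654) = 0.0770.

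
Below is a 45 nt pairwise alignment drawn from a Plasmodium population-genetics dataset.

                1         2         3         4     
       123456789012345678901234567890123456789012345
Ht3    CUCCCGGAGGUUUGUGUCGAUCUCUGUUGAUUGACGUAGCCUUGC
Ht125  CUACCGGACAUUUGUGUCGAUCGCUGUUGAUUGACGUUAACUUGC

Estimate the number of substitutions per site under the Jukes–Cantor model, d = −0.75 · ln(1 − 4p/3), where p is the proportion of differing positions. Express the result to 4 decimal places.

Differing sites — 3:C/A; 9:G/C; 10:G/A; 23:U/G; 38:A/U; 39:G/A; 40:C/A.
p = 7/45 = 0.155556.
d = −0.75 · ln(1 − (4/3)·0.155556) = −0.75 · ln(0.792592) = −0.75 · (-0.232447) = 0.1743.

0.1743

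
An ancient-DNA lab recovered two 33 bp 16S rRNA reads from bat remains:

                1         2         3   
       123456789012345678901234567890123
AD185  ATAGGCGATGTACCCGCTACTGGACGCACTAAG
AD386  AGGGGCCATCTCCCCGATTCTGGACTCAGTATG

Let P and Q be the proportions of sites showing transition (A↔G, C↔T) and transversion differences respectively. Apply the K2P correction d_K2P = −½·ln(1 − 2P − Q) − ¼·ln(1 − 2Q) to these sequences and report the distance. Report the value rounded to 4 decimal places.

Mismatches occur at site 2 (T↔G, transversion), site 3 (A↔G, transition), site 7 (G↔C, transversion), site 10 (G↔C, transversion), site 12 (A↔C, transversion), site 17 (C↔A, transversion), site 19 (A↔T, transversion), site 26 (G↔T, transversion), site 29 (C↔G, transversion), site 32 (A↔T, transversion).
Of the 10 differences, 1 transition and 9 transversions over 33 sites: P = 1/33 = 0.030303, Q = 9/33 = 0.272727.
d = −0.5·ln(0.666667) − 0.25·ln(0.454546) = −0.5·(-0.405465) − 0.25·(-0.788456) = 0.3998.

0.3998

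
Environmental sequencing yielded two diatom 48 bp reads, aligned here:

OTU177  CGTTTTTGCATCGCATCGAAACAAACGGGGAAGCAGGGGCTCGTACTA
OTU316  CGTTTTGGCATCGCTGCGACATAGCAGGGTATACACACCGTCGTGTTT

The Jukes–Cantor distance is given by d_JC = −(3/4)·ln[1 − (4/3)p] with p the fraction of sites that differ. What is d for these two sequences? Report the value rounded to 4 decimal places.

Mismatches occur at site 7 (T/G), site 15 (A/T), site 16 (T/G), site 20 (A/C), site 22 (C/T), site 24 (A/G), site 25 (A/C), site 26 (C/A), site 30 (G/T), site 32 (A/T), site 33 (G/A), site 36 (G/C), site 37 (G/A), site 38 (G/C), site 39 (G/C), site 40 (C/G), site 45 (A/G), site 46 (C/T), site 48 (A/T).
p = 19/48 = 0.395833.
d = −0.75 · ln(1 − (4/3)·0.395833) = −0.75 · ln(0.472223) = −0.75 · (-0.750304) = 0.5627.

0.5627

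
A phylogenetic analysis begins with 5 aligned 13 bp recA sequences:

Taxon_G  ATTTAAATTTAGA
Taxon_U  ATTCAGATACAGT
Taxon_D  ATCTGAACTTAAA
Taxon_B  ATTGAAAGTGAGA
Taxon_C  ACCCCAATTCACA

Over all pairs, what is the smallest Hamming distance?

Pairwise Hamming distances:
  Taxon_G vs Taxon_U: 5
  Taxon_G vs Taxon_D: 4
  Taxon_G vs Taxon_B: 3
  Taxon_G vs Taxon_C: 6
  Taxon_U vs Taxon_D: 9
  Taxon_U vs Taxon_B: 6
  Taxon_U vs Taxon_C: 7
  Taxon_D vs Taxon_B: 6
  Taxon_D vs Taxon_C: 6
  Taxon_B vs Taxon_C: 7
The smallest is 3, between Taxon_G and Taxon_B.

3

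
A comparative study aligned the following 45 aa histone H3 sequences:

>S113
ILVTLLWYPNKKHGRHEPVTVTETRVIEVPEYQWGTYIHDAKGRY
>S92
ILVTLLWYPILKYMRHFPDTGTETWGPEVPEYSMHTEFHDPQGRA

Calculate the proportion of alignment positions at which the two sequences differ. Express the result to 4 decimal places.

0.4000

Differing sites — 10:N/I; 11:K/L; 13:H/Y; 14:G/M; 17:E/F; 19:V/D; 21:V/G; 25:R/W; 26:V/G; 27:I/P; 33:Q/S; 34:W/M; 35:G/H; 37:Y/E; 38:I/F; 41:A/P; 42:K/Q; 45:Y/A.
There are 18 differences over 45 sites, so p = 18/45 = 0.4000.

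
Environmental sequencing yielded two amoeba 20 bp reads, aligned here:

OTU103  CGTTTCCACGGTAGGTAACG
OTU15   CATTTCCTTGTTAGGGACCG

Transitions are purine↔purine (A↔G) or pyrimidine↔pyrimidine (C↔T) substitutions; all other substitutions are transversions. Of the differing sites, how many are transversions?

4

Mismatches occur at site 2 (G→A, transition), site 8 (A→T, transversion), site 9 (C→T, transition), site 11 (G→T, transversion), site 16 (T→G, transversion), site 18 (A→C, transversion).
Of the 6 differences, 2 transitions and 4 transversions, so the answer is 4.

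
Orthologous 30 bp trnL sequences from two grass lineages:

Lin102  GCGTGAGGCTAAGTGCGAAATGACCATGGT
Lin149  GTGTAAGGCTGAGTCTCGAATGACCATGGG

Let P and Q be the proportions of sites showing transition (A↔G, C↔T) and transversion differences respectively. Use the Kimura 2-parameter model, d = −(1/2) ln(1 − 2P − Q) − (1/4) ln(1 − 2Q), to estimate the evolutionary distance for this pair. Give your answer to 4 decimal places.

0.3398

Differing sites — 2:C/T (Ti); 5:G/A (Ti); 11:A/G (Ti); 15:G/C (Tv); 16:C/T (Ti); 17:G/C (Tv); 18:A/G (Ti); 30:T/G (Tv).
Of the 8 differences, 5 transitions and 3 transversions over 30 sites: P = 5/30 = 0.166667, Q = 3/30 = 0.100000.
d = −0.5·ln(0.566666) − 0.25·ln(0.800000) = −0.5·(-0.567985) − 0.25·(-0.223144) = 0.3398.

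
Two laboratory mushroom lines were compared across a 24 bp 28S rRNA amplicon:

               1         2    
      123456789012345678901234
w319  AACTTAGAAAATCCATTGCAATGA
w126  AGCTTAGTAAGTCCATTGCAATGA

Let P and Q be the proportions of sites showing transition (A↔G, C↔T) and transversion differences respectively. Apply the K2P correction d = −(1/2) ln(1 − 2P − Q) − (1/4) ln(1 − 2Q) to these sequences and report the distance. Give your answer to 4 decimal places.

0.1386

Mismatches occur at site 2 (A↔G, transition), site 8 (A↔T, transversion), site 11 (A↔G, transition).
Of the 3 differences, 2 transitions and 1 transversion over 24 sites: P = 2/24 = 0.083333, Q = 1/24 = 0.041667.
d = −0.5·ln(0.791667) − 0.25·ln(0.916666) = −0.5·(-0.233614) − 0.25·(-0.087012) = 0.1386.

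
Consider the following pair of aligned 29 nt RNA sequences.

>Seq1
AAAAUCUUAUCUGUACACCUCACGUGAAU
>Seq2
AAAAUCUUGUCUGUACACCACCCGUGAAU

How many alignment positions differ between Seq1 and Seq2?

3

Mismatches occur at site 9 (A/G), site 20 (U/A), site 22 (A/C).
That gives 3 mismatches out of 29 aligned sites, so the Hamming distance is 3.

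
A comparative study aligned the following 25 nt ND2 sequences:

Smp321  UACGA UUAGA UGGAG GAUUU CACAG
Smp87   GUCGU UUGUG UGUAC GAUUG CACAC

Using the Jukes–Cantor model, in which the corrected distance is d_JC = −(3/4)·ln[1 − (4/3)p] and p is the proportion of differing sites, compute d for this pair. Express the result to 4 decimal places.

The sequences differ at positions 1 (U/G), 2 (A/U), 5 (A/U), 8 (A/G), 9 (G/U), 10 (A/G), 13 (G/U), 15 (G/C), 20 (U/G), 25 (G/C).
p = 10/25 = 0.400000.
d = −0.75 · ln(1 − (4/3)·0.400000) = −0.75 · ln(0.466667) = −0.75 · (-0.762139) = 0.5716.

0.5716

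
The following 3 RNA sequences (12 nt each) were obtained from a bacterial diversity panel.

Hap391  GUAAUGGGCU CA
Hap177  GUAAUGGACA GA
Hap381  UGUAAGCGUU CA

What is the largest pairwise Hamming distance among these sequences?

Pairwise Hamming distances:
  Hap391 vs Hap177: 3
  Hap391 vs Hap381: 6
  Hap177 vs Hap381: 9
The largest is 9, between Hap177 and Hap381.

9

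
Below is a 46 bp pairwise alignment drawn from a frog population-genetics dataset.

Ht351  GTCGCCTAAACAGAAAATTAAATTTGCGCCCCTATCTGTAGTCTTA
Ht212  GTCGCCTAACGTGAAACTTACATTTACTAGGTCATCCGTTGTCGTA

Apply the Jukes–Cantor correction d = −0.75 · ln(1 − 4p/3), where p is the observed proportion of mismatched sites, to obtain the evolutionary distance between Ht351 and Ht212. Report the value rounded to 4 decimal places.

0.4279

Differing sites — 10:A/C; 11:C/G; 12:A/T; 17:A/C; 21:A/C; 26:G/A; 28:G/T; 29:C/A; 30:C/G; 31:C/G; 32:C/T; 33:T/C; 37:T/C; 40:A/T; 44:T/G.
p = 15/46 = 0.326087.
d = −0.75 · ln(1 − (4/3)·0.326087) = −0.75 · ln(0.565217) = −0.75 · (-0.570546) = 0.4279.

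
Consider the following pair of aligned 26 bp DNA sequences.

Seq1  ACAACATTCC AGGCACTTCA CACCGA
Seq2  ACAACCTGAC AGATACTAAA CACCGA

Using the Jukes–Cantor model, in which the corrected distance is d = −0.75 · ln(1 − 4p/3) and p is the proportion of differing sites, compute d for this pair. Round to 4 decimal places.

Differing sites — 6:A/C; 8:T/G; 9:C/A; 13:G/A; 14:C/T; 18:T/A; 19:C/A.
p = 7/26 = 0.269231.
d = −0.75 · ln(1 − (4/3)·0.269231) = −0.75 · ln(0.641025) = −0.75 · (-0.444687) = 0.3335.

0.3335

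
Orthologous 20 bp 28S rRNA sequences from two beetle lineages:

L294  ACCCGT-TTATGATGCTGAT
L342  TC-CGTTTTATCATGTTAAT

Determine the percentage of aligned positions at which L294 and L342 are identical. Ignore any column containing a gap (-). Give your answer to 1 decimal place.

77.8%

Excluding the 2 gap columns leaves 18 comparable sites.
Differing sites — 1:A/T; 12:G/C; 16:C/T; 18:G/A.
14 of the 18 comparable sites match, so the percent identity is 14/18 × 100 = 77.8%.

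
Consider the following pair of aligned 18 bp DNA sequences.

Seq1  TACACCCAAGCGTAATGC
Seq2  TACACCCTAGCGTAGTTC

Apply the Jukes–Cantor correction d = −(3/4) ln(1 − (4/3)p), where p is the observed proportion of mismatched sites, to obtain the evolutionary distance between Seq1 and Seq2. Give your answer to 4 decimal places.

0.1885

The sequences differ at positions 8 (A/T), 15 (A/G), 17 (G/T).
p = 3/18 = 0.166667.
d = −0.75 · ln(1 − (4/3)·0.166667) = −0.75 · ln(0.777777) = −0.75 · (-0.251315) = 0.1885.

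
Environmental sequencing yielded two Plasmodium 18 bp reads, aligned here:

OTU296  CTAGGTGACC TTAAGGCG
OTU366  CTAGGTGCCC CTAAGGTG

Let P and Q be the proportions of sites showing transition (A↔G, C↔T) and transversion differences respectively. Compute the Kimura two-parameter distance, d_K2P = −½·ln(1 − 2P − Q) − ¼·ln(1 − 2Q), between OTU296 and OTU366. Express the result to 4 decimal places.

Differing sites — 8:A/C (Tv); 11:T/C (Ti); 17:C/T (Ti).
Of the 3 differences, 2 transitions and 1 transversion over 18 sites: P = 2/18 = 0.111111, Q = 1/18 = 0.055556.
d = −0.5·ln(0.722222) − 0.25·ln(0.888888) = −0.5·(-0.325423) − 0.25·(-0.117784) = 0.1922.

0.1922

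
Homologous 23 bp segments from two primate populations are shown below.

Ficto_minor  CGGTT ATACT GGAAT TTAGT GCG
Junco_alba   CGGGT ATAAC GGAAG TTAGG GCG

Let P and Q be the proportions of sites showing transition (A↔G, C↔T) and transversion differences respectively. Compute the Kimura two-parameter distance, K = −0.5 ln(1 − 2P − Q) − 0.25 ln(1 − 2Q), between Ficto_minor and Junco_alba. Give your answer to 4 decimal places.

Mismatches occur at site 4 (T→G, transversion), site 9 (C→A, transversion), site 10 (T→C, transition), site 15 (T→G, transversion), site 20 (T→G, transversion).
Of the 5 differences, 1 transition and 4 transversions over 23 sites: P = 1/23 = 0.043478, Q = 4/23 = 0.173913.
d = −0.5·ln(0.739131) − 0.25·ln(0.652174) = −0.5·(-0.302280) − 0.25·(-0.427444) = 0.2580.

0.2580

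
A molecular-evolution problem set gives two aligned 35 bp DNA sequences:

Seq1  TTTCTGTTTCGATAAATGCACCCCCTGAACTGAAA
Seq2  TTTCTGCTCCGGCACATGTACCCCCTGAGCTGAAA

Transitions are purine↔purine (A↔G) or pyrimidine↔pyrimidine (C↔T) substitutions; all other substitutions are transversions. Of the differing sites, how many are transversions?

The sequences differ at positions 7 (T/C, transition), 9 (T/C, transition), 12 (A/G, transition), 13 (T/C, transition), 15 (A/C, transversion), 19 (C/T, transition), 29 (A/G, transition).
Of the 7 differences, 6 transitions and 1 transversion, so the answer is 1.

1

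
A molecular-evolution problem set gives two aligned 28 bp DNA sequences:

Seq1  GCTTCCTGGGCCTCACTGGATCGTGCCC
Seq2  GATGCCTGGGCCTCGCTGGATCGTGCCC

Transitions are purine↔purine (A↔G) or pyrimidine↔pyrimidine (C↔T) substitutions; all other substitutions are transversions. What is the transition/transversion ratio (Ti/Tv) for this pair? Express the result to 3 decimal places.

The sequences differ at positions 2 (C/A, transversion), 4 (T/G, transversion), 15 (A/G, transition).
Of the 3 differences, 1 transition and 2 transversions, so Ti/Tv = 1/2 = 0.500.

0.500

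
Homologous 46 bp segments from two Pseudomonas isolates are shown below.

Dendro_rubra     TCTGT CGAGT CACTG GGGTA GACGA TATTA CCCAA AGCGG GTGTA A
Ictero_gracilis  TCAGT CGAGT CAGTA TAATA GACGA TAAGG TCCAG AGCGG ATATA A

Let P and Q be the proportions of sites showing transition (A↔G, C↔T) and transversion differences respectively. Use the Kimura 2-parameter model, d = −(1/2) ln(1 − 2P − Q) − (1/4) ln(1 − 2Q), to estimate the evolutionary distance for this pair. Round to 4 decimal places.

Differing sites — 3:T/A (Tv); 13:C/G (Tv); 15:G/A (Ti); 16:G/T (Tv); 17:G/A (Ti); 18:G/A (Ti); 28:T/A (Tv); 29:T/G (Tv); 30:A/G (Ti); 31:C/T (Ti); 35:A/G (Ti); 41:G/A (Ti); 43:G/A (Ti).
Of the 13 differences, 8 transitions and 5 transversions over 46 sites: P = 8/46 = 0.173913, Q = 5/46 = 0.108696.
d = −0.5·ln(0.543478) − 0.25·ln(0.782608) = −0.5·(-0.609766) − 0.25·(-0.245123) = 0.3662.

0.3662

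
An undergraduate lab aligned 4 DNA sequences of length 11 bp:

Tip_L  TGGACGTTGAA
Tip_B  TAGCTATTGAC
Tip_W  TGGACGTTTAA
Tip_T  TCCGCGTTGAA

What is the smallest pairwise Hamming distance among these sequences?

1

Pairwise Hamming distances:
  Tip_L vs Tip_B: 5
  Tip_L vs Tip_W: 1
  Tip_L vs Tip_T: 3
  Tip_B vs Tip_W: 6
  Tip_B vs Tip_T: 6
  Tip_W vs Tip_T: 4
The smallest is 1, between Tip_L and Tip_W.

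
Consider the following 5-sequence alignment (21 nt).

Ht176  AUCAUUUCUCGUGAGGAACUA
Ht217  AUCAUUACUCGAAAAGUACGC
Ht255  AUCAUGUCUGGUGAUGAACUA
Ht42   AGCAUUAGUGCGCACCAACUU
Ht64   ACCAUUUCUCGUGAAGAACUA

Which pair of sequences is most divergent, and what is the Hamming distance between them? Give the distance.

Pairwise Hamming distances:
  Ht176 vs Ht217: 7
  Ht176 vs Ht255: 3
  Ht176 vs Ht42: 10
  Ht176 vs Ht64: 2
  Ht217 vs Ht255: 9
  Ht217 vs Ht42: 11
  Ht217 vs Ht64: 7
  Ht255 vs Ht42: 10
  Ht255 vs Ht64: 4
  Ht42 vs Ht64: 10
The largest is 11, between Ht217 and Ht42.

11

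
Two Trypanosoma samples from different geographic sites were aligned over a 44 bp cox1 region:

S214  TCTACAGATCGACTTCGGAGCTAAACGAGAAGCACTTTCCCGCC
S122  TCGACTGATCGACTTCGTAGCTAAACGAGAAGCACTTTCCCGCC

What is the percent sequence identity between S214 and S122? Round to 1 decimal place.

93.2%

Mismatches occur at site 3 (T↔G), site 6 (A↔T), site 18 (G↔T).
41 of the 44 sites match, so the percent identity is 41/44 × 100 = 93.2%.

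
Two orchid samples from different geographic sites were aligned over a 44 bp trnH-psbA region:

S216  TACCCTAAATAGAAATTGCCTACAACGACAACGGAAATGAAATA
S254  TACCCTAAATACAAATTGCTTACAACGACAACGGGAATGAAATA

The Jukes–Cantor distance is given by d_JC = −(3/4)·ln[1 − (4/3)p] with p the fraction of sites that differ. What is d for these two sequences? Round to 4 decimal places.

Differing sites — 12:G/C; 20:C/T; 35:A/G.
p = 3/44 = 0.068182.
d = −0.75 · ln(1 − (4/3)·0.068182) = −0.75 · ln(0.909091) = −0.75 · (-0.095310) = 0.0715.

0.0715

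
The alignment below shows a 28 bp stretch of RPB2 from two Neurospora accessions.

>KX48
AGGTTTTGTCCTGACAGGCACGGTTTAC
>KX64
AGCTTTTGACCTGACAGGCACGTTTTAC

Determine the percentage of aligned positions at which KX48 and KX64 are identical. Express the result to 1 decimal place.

Differing sites — 3:G/C; 9:T/A; 23:G/T.
25 of the 28 sites match, so the percent identity is 25/28 × 100 = 89.3%.

89.3%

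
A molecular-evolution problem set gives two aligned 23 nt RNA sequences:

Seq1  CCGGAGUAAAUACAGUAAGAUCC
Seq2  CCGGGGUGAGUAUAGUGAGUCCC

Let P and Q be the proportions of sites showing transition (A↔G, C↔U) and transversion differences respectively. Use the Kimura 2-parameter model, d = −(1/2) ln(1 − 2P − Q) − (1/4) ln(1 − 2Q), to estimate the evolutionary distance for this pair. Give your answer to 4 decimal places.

0.4392

Mismatches occur at site 5 (A→G, transition), site 8 (A→G, transition), site 10 (A→G, transition), site 13 (C→U, transition), site 17 (A→G, transition), site 20 (A→U, transversion), site 21 (U→C, transition).
Of the 7 differences, 6 transitions and 1 transversion over 23 sites: P = 6/23 = 0.260870, Q = 1/23 = 0.043478.
d = −0.5·ln(0.434782) − 0.25·ln(0.913044) = −0.5·(-0.832911) − 0.25·(-0.090971) = 0.4392.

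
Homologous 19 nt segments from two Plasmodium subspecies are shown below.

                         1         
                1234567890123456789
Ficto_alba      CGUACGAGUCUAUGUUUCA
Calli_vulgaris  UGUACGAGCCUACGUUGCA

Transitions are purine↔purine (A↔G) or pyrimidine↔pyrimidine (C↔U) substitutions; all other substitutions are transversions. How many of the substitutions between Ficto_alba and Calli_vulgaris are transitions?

Differing sites — 1:C/U (Ti); 9:U/C (Ti); 13:U/C (Ti); 17:U/G (Tv).
Of the 4 differences, 3 transitions and 1 transversion, so the answer is 3.

3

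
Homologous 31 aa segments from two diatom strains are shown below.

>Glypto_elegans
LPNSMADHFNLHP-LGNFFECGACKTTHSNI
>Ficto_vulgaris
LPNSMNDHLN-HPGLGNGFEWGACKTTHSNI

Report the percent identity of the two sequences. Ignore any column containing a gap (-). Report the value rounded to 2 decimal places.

86.21%

Excluding the 2 gap columns leaves 29 comparable sites.
The sequences differ at positions 6 (A/N), 9 (F/L), 18 (F/G), 21 (C/W).
25 of the 29 comparable sites match, so the percent identity is 25/29 × 100 = 86.21%.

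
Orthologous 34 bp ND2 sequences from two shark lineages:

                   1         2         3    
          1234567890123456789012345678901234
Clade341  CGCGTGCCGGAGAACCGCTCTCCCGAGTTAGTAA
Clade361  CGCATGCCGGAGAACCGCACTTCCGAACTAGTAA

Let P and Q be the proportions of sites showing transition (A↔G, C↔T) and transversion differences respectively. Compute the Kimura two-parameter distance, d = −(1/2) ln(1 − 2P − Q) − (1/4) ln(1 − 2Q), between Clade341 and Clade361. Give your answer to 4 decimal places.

0.1689

The sequences differ at positions 4 (G/A, transition), 19 (T/A, transversion), 22 (C/T, transition), 27 (G/A, transition), 28 (T/C, transition).
Of the 5 differences, 4 transitions and 1 transversion over 34 sites: P = 4/34 = 0.117647, Q = 1/34 = 0.029412.
d = −0.5·ln(0.735294) − 0.25·ln(0.941176) = −0.5·(-0.307485) − 0.25·(-0.060625) = 0.1689.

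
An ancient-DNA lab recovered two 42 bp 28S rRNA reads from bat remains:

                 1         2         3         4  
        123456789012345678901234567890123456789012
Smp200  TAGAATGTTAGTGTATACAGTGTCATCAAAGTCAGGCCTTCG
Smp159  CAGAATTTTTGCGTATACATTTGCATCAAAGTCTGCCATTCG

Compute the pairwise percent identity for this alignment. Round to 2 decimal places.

Mismatches occur at site 1 (T→C), site 7 (G→T), site 10 (A→T), site 12 (T→C), site 20 (G→T), site 22 (G→T), site 23 (T→G), site 34 (A→T), site 36 (G→C), site 38 (C→A).
32 of the 42 sites match, so the percent identity is 32/42 × 100 = 76.19%.

76.19%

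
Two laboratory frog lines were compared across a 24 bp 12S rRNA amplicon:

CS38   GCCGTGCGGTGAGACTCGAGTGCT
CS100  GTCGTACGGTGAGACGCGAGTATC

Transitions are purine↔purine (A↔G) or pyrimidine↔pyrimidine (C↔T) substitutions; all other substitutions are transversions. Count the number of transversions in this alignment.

1

Mismatches occur at site 2 (C↔T, transition), site 6 (G↔A, transition), site 16 (T↔G, transversion), site 22 (G↔A, transition), site 23 (C↔T, transition), site 24 (T↔C, transition).
Of the 6 differences, 5 transitions and 1 transversion, so the answer is 1.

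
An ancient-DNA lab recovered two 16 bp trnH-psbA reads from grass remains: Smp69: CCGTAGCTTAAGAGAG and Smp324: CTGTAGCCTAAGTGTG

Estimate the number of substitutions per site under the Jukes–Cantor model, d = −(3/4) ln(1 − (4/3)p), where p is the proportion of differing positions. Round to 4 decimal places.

0.3041

Mismatches occur at site 2 (C→T), site 8 (T→C), site 13 (A→T), site 15 (A→T).
p = 4/16 = 0.250000.
d = −0.75 · ln(1 − (4/3)·0.250000) = −0.75 · ln(0.666667) = −0.75 · (-0.405465) = 0.3041.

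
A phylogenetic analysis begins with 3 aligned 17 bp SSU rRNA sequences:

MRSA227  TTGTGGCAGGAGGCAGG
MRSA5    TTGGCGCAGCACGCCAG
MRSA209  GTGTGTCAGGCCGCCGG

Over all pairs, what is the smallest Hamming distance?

Pairwise Hamming distances:
  MRSA227 vs MRSA5: 6
  MRSA227 vs MRSA209: 5
  MRSA5 vs MRSA209: 7
The smallest is 5, between MRSA227 and MRSA209.

5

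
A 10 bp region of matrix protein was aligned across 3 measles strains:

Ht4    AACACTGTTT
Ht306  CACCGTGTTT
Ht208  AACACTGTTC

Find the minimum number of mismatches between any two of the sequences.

1

Pairwise Hamming distances:
  Ht4 vs Ht306: 3
  Ht4 vs Ht208: 1
  Ht306 vs Ht208: 4
The smallest is 1, between Ht4 and Ht208.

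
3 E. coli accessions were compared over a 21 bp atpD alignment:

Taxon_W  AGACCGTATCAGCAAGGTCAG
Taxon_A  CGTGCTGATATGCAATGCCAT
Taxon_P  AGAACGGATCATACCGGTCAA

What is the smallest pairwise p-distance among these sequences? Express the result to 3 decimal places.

Pairwise Hamming distances:
  Taxon_W vs Taxon_A: 10
  Taxon_W vs Taxon_P: 7
  Taxon_A vs Taxon_P: 13
The smallest is 7 mismatches, between Taxon_W and Taxon_P; p = 7/21 = 0.333.

0.333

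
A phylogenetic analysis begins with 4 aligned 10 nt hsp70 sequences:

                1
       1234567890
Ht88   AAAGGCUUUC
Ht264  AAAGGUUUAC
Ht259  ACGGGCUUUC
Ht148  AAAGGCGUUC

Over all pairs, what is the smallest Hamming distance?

Pairwise Hamming distances:
  Ht88 vs Ht264: 2
  Ht88 vs Ht259: 2
  Ht88 vs Ht148: 1
  Ht264 vs Ht259: 4
  Ht264 vs Ht148: 3
  Ht259 vs Ht148: 3
The smallest is 1, between Ht88 and Ht148.

1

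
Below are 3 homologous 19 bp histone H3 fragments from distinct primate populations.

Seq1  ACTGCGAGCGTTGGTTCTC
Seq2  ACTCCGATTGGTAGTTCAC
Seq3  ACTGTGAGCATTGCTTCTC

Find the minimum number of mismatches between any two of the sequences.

3

Pairwise Hamming distances:
  Seq1 vs Seq2: 6
  Seq1 vs Seq3: 3
  Seq2 vs Seq3: 9
The smallest is 3, between Seq1 and Seq3.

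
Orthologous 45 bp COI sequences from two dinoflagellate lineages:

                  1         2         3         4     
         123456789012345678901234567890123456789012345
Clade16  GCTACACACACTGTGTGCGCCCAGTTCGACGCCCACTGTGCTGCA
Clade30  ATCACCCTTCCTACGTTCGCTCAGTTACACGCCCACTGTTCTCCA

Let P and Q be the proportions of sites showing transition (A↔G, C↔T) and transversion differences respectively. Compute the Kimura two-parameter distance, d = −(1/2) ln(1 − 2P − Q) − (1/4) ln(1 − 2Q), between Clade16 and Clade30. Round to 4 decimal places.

The sequences differ at positions 1 (G/A, transition), 2 (C/T, transition), 3 (T/C, transition), 6 (A/C, transversion), 8 (A/T, transversion), 9 (C/T, transition), 10 (A/C, transversion), 13 (G/A, transition), 14 (T/C, transition), 17 (G/T, transversion), 21 (C/T, transition), 27 (C/A, transversion), 28 (G/C, transversion), 40 (G/T, transversion), 43 (G/C, transversion).
Of the 15 differences, 7 transitions and 8 transversions over 45 sites: P = 7/45 = 0.155556, Q = 8/45 = 0.177778.
d = −0.5·ln(0.511110) − 0.25·ln(0.644444) = −0.5·(-0.671170) − 0.25·(-0.439367) = 0.4454.

0.4454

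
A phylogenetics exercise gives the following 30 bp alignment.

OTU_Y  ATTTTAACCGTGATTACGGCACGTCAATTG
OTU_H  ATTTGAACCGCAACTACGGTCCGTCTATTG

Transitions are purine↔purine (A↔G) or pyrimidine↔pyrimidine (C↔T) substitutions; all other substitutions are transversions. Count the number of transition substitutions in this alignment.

4

Differing sites — 5:T/G (Tv); 11:T/C (Ti); 12:G/A (Ti); 14:T/C (Ti); 20:C/T (Ti); 21:A/C (Tv); 26:A/T (Tv).
Of the 7 differences, 4 transitions and 3 transversions, so the answer is 4.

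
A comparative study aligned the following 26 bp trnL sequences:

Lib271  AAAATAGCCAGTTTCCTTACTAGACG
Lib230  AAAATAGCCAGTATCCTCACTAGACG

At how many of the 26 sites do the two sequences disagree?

2

Mismatches occur at site 13 (T→A), site 18 (T→C).
That gives 2 mismatches out of 26 aligned sites, so the Hamming distance is 2.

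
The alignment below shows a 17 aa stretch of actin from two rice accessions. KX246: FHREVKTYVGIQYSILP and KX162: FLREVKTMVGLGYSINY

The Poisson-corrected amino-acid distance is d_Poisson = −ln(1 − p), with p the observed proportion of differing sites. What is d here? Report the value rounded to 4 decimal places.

0.4353

Differing sites — 2:H/L; 8:Y/M; 11:I/L; 12:Q/G; 16:L/N; 17:P/Y.
p = 6/17 = 0.352941.
d = −ln(1 − 0.352941) = −ln(0.647059) = 0.4353.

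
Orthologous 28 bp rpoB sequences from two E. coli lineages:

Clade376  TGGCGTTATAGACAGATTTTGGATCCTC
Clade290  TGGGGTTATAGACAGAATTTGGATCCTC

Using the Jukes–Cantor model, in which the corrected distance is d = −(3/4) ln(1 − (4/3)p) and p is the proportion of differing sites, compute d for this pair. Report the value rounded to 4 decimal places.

0.0751

The sequences differ at positions 4 (C/G), 17 (T/A).
p = 2/28 = 0.071429.
d = −0.75 · ln(1 − (4/3)·0.071429) = −0.75 · ln(0.904761) = −0.75 · (-0.100084) = 0.0751.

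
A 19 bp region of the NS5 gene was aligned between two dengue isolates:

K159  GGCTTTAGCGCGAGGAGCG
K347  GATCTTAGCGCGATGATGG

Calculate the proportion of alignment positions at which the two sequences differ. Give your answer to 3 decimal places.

0.316

Mismatches occur at site 2 (G/A), site 3 (C/T), site 4 (T/C), site 14 (G/T), site 17 (G/T), site 18 (C/G).
There are 6 differences over 19 sites, so p = 6/19 = 0.316.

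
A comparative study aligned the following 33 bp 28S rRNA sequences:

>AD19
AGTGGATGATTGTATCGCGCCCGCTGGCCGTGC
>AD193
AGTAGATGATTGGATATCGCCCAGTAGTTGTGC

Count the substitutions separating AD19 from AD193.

Differing sites — 4:G/A; 13:T/G; 16:C/A; 17:G/T; 23:G/A; 24:C/G; 26:G/A; 28:C/T; 29:C/T.
That gives 9 mismatches out of 33 aligned sites, so the Hamming distance is 9.

9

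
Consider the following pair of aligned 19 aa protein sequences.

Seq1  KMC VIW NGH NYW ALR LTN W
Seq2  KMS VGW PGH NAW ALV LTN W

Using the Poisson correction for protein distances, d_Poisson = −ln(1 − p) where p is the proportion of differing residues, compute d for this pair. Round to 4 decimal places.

Mismatches occur at site 3 (C/S), site 5 (I/G), site 7 (N/P), site 11 (Y/A), site 15 (R/V).
p = 5/19 = 0.263158.
d = −ln(1 − 0.263158) = −ln(0.736842) = 0.3054.

0.3054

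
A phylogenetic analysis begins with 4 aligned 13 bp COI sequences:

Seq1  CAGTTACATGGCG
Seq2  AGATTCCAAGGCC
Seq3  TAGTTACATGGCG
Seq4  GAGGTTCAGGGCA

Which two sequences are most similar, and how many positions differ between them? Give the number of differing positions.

Pairwise Hamming distances:
  Seq1 vs Seq2: 6
  Seq1 vs Seq3: 1
  Seq1 vs Seq4: 5
  Seq2 vs Seq3: 6
  Seq2 vs Seq4: 7
  Seq3 vs Seq4: 5
The smallest is 1, between Seq1 and Seq3.

1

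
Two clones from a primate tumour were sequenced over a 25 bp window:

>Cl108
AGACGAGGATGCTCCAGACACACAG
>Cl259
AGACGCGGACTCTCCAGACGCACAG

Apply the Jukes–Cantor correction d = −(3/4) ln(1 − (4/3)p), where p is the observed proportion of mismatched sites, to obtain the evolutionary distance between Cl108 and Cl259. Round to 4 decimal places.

0.1800

Mismatches occur at site 6 (A↔C), site 10 (T↔C), site 11 (G↔T), site 20 (A↔G).
p = 4/25 = 0.160000.
d = −0.75 · ln(1 − (4/3)·0.160000) = −0.75 · ln(0.786667) = −0.75 · (-0.239950) = 0.1800.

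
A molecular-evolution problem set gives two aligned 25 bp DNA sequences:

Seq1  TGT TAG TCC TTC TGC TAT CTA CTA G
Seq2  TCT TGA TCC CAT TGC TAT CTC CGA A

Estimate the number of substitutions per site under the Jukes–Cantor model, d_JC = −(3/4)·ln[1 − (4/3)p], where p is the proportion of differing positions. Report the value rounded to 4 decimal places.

0.4904

Mismatches occur at site 2 (G↔C), site 5 (A↔G), site 6 (G↔A), site 10 (T↔C), site 11 (T↔A), site 12 (C↔T), site 21 (A↔C), site 23 (T↔G), site 25 (G↔A).
p = 9/25 = 0.360000.
d = −0.75 · ln(1 − (4/3)·0.360000) = −0.75 · ln(0.520000) = −0.75 · (-0.653926) = 0.4904.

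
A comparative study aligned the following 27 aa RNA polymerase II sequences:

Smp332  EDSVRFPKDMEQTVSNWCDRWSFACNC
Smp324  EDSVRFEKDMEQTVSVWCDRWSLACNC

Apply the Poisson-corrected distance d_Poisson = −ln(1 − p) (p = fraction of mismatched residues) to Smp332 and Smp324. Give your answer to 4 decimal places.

Mismatches occur at site 7 (P↔E), site 16 (N↔V), site 23 (F↔L).
p = 3/27 = 0.111111.
d = −ln(1 − 0.111111) = −ln(0.888889) = 0.1178.

0.1178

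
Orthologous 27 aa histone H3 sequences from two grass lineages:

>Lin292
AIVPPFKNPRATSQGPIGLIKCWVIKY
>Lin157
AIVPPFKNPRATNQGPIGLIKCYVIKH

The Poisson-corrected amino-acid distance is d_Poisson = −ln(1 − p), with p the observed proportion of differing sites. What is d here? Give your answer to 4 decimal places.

The sequences differ at positions 13 (S/N), 23 (W/Y), 27 (Y/H).
p = 3/27 = 0.111111.
d = −ln(1 − 0.111111) = −ln(0.888889) = 0.1178.

0.1178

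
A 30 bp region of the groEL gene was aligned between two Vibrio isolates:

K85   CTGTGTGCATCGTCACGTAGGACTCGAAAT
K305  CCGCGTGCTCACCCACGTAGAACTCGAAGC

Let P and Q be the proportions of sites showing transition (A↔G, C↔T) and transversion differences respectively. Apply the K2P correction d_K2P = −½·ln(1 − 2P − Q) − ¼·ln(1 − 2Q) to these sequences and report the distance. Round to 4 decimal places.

Differing sites — 2:T/C (Ti); 4:T/C (Ti); 9:A/T (Tv); 10:T/C (Ti); 11:C/A (Tv); 12:G/C (Tv); 13:T/C (Ti); 21:G/A (Ti); 29:A/G (Ti); 30:T/C (Ti).
Of the 10 differences, 7 transitions and 3 transversions over 30 sites: P = 7/30 = 0.233333, Q = 3/30 = 0.100000.
d = −0.5·ln(0.433334) − 0.25·ln(0.800000) = −0.5·(-0.836246) − 0.25·(-0.223144) = 0.4739.

0.4739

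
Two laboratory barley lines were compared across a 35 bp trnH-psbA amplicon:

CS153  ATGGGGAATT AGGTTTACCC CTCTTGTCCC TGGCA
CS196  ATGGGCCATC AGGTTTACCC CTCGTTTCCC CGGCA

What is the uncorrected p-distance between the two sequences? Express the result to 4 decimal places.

Differing sites — 6:G/C; 7:A/C; 10:T/C; 24:T/G; 26:G/T; 31:T/C.
There are 6 differences over 35 sites, so p = 6/35 = 0.1714.

0.1714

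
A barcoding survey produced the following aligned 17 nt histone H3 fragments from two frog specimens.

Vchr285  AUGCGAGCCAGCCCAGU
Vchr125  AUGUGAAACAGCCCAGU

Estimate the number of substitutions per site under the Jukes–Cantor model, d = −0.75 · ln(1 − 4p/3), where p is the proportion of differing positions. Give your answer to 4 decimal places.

0.2012

Mismatches occur at site 4 (C/U), site 7 (G/A), site 8 (C/A).
p = 3/17 = 0.176471.
d = −0.75 · ln(1 − (4/3)·0.176471) = −0.75 · ln(0.764705) = −0.75 · (-0.268265) = 0.2012.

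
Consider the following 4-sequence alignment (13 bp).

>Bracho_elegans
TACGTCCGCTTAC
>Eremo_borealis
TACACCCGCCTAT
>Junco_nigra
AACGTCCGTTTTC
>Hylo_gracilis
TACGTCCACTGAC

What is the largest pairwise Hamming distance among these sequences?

Pairwise Hamming distances:
  Bracho_elegans vs Eremo_borealis: 4
  Bracho_elegans vs Junco_nigra: 3
  Bracho_elegans vs Hylo_gracilis: 2
  Eremo_borealis vs Junco_nigra: 7
  Eremo_borealis vs Hylo_gracilis: 6
  Junco_nigra vs Hylo_gracilis: 5
The largest is 7, between Eremo_borealis and Junco_nigra.

7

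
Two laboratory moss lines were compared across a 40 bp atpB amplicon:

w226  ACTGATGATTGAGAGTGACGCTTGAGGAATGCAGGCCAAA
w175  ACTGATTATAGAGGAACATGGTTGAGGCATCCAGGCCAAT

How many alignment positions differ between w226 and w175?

Mismatches occur at site 7 (G/T), site 10 (T/A), site 14 (A/G), site 15 (G/A), site 16 (T/A), site 17 (G/C), site 19 (C/T), site 21 (C/G), site 28 (A/C), site 31 (G/C), site 40 (A/T).
That gives 11 mismatches out of 40 aligned sites, so the Hamming distance is 11.

11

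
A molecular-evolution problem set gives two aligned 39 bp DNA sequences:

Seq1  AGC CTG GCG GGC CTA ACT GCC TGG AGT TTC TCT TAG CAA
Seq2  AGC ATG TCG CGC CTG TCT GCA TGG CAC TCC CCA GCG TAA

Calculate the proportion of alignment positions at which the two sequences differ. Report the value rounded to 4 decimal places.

Mismatches occur at site 4 (C↔A), site 7 (G↔T), site 10 (G↔C), site 15 (A↔G), site 16 (A↔T), site 21 (C↔A), site 25 (A↔C), site 26 (G↔A), site 27 (T↔C), site 29 (T↔C), site 31 (T↔C), site 33 (T↔A), site 34 (T↔G), site 35 (A↔C), site 37 (C↔T).
There are 15 differences over 39 sites, so p = 15/39 = 0.3846.

0.3846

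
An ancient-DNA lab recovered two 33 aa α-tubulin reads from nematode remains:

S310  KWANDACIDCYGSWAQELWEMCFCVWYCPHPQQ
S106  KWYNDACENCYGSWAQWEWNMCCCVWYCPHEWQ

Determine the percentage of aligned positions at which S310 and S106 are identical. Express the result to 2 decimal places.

72.73%

Differing sites — 3:A/Y; 8:I/E; 9:D/N; 17:E/W; 18:L/E; 20:E/N; 23:F/C; 31:P/E; 32:Q/W.
24 of the 33 sites match, so the percent identity is 24/33 × 100 = 72.73%.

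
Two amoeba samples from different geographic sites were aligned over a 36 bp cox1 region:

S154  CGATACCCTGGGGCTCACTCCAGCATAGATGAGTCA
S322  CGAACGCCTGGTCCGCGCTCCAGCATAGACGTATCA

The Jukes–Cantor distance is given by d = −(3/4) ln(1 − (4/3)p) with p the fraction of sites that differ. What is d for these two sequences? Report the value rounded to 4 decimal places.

0.3470

Mismatches occur at site 4 (T→A), site 5 (A→C), site 6 (C→G), site 12 (G→T), site 13 (G→C), site 15 (T→G), site 17 (A→G), site 30 (T→C), site 32 (A→T), site 33 (G→A).
p = 10/36 = 0.277778.
d = −0.75 · ln(1 − (4/3)·0.277778) = −0.75 · ln(0.629629) = −0.75 · (-0.462625) = 0.3470.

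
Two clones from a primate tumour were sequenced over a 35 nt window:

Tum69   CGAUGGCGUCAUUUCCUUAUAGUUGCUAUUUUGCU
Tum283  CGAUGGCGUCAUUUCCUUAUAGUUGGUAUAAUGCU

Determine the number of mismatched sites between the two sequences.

Mismatches occur at site 26 (C↔G), site 30 (U↔A), site 31 (U↔A).
That gives 3 mismatches out of 35 aligned sites, so the Hamming distance is 3.

3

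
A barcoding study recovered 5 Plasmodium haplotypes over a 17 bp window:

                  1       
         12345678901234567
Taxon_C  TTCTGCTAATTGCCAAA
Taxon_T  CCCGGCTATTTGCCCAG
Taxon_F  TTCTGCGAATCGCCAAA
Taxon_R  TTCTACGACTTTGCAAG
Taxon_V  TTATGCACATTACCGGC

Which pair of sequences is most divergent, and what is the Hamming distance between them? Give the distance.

11

Pairwise Hamming distances:
  Taxon_C vs Taxon_T: 6
  Taxon_C vs Taxon_F: 2
  Taxon_C vs Taxon_R: 6
  Taxon_C vs Taxon_V: 7
  Taxon_T vs Taxon_F: 8
  Taxon_T vs Taxon_R: 9
  Taxon_T vs Taxon_V: 11
  Taxon_F vs Taxon_R: 6
  Taxon_F vs Taxon_V: 8
  Taxon_R vs Taxon_V: 10
The largest is 11, between Taxon_T and Taxon_V.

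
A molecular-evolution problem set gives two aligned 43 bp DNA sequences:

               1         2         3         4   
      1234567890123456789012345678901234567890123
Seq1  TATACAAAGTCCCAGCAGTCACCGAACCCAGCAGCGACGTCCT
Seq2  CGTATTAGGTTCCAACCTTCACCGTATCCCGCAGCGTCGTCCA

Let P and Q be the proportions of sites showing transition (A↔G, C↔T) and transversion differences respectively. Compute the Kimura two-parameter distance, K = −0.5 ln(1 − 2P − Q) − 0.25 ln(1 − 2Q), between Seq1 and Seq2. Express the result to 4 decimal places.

0.4336

Mismatches occur at site 1 (T↔C, transition), site 2 (A↔G, transition), site 5 (C↔T, transition), site 6 (A↔T, transversion), site 8 (A↔G, transition), site 11 (C↔T, transition), site 15 (G↔A, transition), site 17 (A↔C, transversion), site 18 (G↔T, transversion), site 25 (A↔T, transversion), site 27 (C↔T, transition), site 30 (A↔C, transversion), site 37 (A↔T, transversion), site 43 (T↔A, transversion).
Of the 14 differences, 7 transitions and 7 transversions over 43 sites: P = 7/43 = 0.162791, Q = 7/43 = 0.162791.
d = −0.5·ln(0.511627) − 0.25·ln(0.674418) = −0.5·(-0.670159) − 0.25·(-0.393905) = 0.4336.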